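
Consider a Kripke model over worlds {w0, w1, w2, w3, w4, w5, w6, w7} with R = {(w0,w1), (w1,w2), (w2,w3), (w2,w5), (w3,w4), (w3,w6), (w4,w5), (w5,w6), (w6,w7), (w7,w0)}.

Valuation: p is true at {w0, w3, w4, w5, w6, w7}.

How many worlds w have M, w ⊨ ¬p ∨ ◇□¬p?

w0: ¬p is F, ◇□¬p is T. ✓
w1: ¬p is T, ◇□¬p is F. ✓
w2: ¬p is T, ◇□¬p is F. ✓
w3: ¬p is F, ◇□¬p is F. ✗
w4: ¬p is F, ◇□¬p is F. ✗
w5: ¬p is F, ◇□¬p is F. ✗
w6: ¬p is F, ◇□¬p is F. ✗
w7: ¬p is F, ◇□¬p is T. ✓
Satisfying worlds: {w0, w1, w2, w7}.

4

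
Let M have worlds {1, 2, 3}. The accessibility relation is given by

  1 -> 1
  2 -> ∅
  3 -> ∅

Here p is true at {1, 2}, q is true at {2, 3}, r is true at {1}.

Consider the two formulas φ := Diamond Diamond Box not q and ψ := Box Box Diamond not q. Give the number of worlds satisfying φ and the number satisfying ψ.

For Diamond Diamond Box not q:
1: successors {1}; Diamond Box not q there: 1:T. ✓
2: no successors, so Diamond Diamond Box not q fails. ✗
3: no successors, so Diamond Diamond Box not q fails. ✗
— 1 world.
For Box Box Diamond not q:
1: successors {1}; Box Diamond not q there: 1:T. ✓
2: no successors, so Box Box Diamond not q holds vacuously. ✓
3: no successors, so Box Box Diamond not q holds vacuously. ✓
— 3 worlds.

1 and 3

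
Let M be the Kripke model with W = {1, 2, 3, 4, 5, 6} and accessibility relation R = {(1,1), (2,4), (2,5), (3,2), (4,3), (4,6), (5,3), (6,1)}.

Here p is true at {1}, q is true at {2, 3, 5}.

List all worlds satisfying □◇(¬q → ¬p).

1: successors {1}; ◇(¬q → ¬p) there: 1:F. ✗
2: successors {4, 5}; ◇(¬q → ¬p) there: 4:T, 5:T. ✓
3: successors {2}; ◇(¬q → ¬p) there: 2:T. ✓
4: successors {3, 6}; ◇(¬q → ¬p) there: 3:T, 6:F. ✗
5: successors {3}; ◇(¬q → ¬p) there: 3:T. ✓
6: successors {1}; ◇(¬q → ¬p) there: 1:F. ✗

{2, 3, 5}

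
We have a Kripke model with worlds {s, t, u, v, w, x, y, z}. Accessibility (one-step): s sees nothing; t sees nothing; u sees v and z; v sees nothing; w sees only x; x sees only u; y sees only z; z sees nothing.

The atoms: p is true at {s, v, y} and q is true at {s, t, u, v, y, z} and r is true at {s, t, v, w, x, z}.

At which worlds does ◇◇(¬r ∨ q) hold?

s: no successors, so ◇◇(¬r ∨ q) fails. ✗
t: no successors, so ◇◇(¬r ∨ q) fails. ✗
u: successors {v, z}; ◇(¬r ∨ q) there: v:F, z:F. ✗
v: no successors, so ◇◇(¬r ∨ q) fails. ✗
w: successors {x}; ◇(¬r ∨ q) there: x:T. ✓
x: successors {u}; ◇(¬r ∨ q) there: u:T. ✓
y: successors {z}; ◇(¬r ∨ q) there: z:F. ✗
z: no successors, so ◇◇(¬r ∨ q) fails. ✗

{w, x}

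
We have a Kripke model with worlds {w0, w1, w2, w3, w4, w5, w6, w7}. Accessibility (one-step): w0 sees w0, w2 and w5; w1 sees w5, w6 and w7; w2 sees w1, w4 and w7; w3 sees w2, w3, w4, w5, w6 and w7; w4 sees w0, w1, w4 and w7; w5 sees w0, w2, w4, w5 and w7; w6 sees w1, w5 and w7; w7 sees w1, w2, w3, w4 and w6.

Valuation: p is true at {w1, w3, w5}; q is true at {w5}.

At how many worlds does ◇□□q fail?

w0: successors {w0, w2, w5}; □□q there: w0:F, w2:F, w5:F. ✗
w1: successors {w5, w6, w7}; □□q there: w5:F, w6:F, w7:F. ✗
w2: successors {w1, w4, w7}; □□q there: w1:F, w4:F, w7:F. ✗
w3: successors {w2, w3, w4, w5, w6, w7}; □□q there: w2:F, w3:F, w4:F, w5:F, w6:F, w7:F. ✗
w4: successors {w0, w1, w4, w7}; □□q there: w0:F, w1:F, w4:F, w7:F. ✗
w5: successors {w0, w2, w4, w5, w7}; □□q there: w0:F, w2:F, w4:F, w5:F, w7:F. ✗
w6: successors {w1, w5, w7}; □□q there: w1:F, w5:F, w7:F. ✗
w7: successors {w1, w2, w3, w4, w6}; □□q there: w1:F, w2:F, w3:F, w4:F, w6:F. ✗
Satisfying worlds: ∅.
So ◇□□q fails at the other 8 worlds.

8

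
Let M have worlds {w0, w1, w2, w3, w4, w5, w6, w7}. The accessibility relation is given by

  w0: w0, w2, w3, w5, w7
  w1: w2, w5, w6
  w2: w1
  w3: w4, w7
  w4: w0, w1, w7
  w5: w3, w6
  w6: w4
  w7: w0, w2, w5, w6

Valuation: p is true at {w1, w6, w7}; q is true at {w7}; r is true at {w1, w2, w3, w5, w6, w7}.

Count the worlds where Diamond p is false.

w0: successors {w0, w2, w3, w5, w7}; p there: w0:F, w2:F, w3:F, w5:F, w7:T. ✓
w1: successors {w2, w5, w6}; p there: w2:F, w5:F, w6:T. ✓
w2: successors {w1}; p there: w1:T. ✓
w3: successors {w4, w7}; p there: w4:F, w7:T. ✓
w4: successors {w0, w1, w7}; p there: w0:F, w1:T, w7:T. ✓
w5: successors {w3, w6}; p there: w3:F, w6:T. ✓
w6: successors {w4}; p there: w4:F. ✗
w7: successors {w0, w2, w5, w6}; p there: w0:F, w2:F, w5:F, w6:T. ✓
Satisfying worlds: {w0, w1, w2, w3, w4, w5, w7}.
So Diamond p fails at the other 1 world.

1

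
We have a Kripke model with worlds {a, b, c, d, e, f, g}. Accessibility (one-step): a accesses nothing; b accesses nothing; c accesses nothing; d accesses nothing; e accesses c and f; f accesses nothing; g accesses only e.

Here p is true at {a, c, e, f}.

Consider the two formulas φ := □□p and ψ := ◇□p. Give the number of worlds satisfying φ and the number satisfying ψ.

7 and 2

For □□p:
a: no successors, so □□p holds vacuously. ✓
b: no successors, so □□p holds vacuously. ✓
c: no successors, so □□p holds vacuously. ✓
d: no successors, so □□p holds vacuously. ✓
e: successors {c, f}; □p there: c:T, f:T. ✓
f: no successors, so □□p holds vacuously. ✓
g: successors {e}; □p there: e:T. ✓
— 7 worlds.
For ◇□p:
a: no successors, so ◇□p fails. ✗
b: no successors, so ◇□p fails. ✗
c: no successors, so ◇□p fails. ✗
d: no successors, so ◇□p fails. ✗
e: successors {c, f}; □p there: c:T, f:T. ✓
f: no successors, so ◇□p fails. ✗
g: successors {e}; □p there: e:T. ✓
— 2 worlds.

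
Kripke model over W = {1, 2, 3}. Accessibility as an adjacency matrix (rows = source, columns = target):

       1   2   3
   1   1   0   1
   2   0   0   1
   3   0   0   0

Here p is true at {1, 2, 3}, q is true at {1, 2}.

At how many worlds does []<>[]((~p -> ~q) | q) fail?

2

1: successors {1, 3}; <>[]((~p -> ~q) | q) there: 1:T, 3:F. ✗
2: successors {3}; <>[]((~p -> ~q) | q) there: 3:F. ✗
3: no successors, so []<>[]((~p -> ~q) | q) holds vacuously. ✓
Satisfying worlds: {3}.
So []<>[]((~p -> ~q) | q) fails at the other 2 worlds.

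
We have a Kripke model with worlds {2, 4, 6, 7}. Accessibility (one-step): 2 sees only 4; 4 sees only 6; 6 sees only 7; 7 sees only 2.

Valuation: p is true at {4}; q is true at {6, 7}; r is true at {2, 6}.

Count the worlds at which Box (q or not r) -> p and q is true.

1

2: Box (q or not r) is T, p and q is F. ✗
4: Box (q or not r) is T, p and q is F. ✗
6: Box (q or not r) is T, p and q is F. ✗
7: Box (q or not r) is F, p and q is F. ✓
Satisfying worlds: {7}.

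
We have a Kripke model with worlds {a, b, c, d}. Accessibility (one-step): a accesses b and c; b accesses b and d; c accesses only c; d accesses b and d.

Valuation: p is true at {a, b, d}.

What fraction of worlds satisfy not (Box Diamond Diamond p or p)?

1/4

a: Box Diamond Diamond p or p is T. ✗
b: Box Diamond Diamond p or p is T. ✗
c: Box Diamond Diamond p or p is F. ✓
d: Box Diamond Diamond p or p is T. ✗
That's 1 of 4 worlds, so 1/4.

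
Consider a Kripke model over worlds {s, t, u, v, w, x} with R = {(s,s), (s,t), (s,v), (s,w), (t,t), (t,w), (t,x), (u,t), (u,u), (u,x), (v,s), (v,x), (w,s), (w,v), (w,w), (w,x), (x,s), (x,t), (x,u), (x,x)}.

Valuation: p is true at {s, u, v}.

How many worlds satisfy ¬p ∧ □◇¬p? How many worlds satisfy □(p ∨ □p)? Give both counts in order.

3 and 0

For ¬p ∧ □◇¬p:
s: ¬p is F, □◇¬p is T. ✗
t: ¬p is T, □◇¬p is T. ✓
u: ¬p is F, □◇¬p is T. ✗
v: ¬p is F, □◇¬p is T. ✗
w: ¬p is T, □◇¬p is T. ✓
x: ¬p is T, □◇¬p is T. ✓
— 3 worlds.
For □(p ∨ □p):
s: successors {s, t, v, w}; p ∨ □p there: s:T, t:F, v:T, w:F. ✗
t: successors {t, w, x}; p ∨ □p there: t:F, w:F, x:F. ✗
u: successors {t, u, x}; p ∨ □p there: t:F, u:T, x:F. ✗
v: successors {s, x}; p ∨ □p there: s:T, x:F. ✗
w: successors {s, v, w, x}; p ∨ □p there: s:T, v:T, w:F, x:F. ✗
x: successors {s, t, u, x}; p ∨ □p there: s:T, t:F, u:T, x:F. ✗
— 0 worlds.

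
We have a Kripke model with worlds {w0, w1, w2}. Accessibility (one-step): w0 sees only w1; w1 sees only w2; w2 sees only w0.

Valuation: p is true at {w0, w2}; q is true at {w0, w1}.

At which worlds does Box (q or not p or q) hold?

w0: successors {w1}; q or not p or q there: w1:T. ✓
w1: successors {w2}; q or not p or q there: w2:F. ✗
w2: successors {w0}; q or not p or q there: w0:T. ✓

{w0, w2}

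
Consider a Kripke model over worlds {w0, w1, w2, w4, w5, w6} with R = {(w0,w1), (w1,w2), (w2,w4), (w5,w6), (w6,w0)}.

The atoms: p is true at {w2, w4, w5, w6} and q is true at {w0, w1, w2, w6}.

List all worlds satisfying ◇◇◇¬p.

{w5}

w0: successors {w1}; ◇◇¬p there: w1:F. ✗
w1: successors {w2}; ◇◇¬p there: w2:F. ✗
w2: successors {w4}; ◇◇¬p there: w4:F. ✗
w4: no successors, so ◇◇◇¬p fails. ✗
w5: successors {w6}; ◇◇¬p there: w6:T. ✓
w6: successors {w0}; ◇◇¬p there: w0:F. ✗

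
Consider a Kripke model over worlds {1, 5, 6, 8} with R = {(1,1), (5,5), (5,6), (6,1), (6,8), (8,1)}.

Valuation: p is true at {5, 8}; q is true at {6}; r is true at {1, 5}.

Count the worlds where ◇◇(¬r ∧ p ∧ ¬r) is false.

1: successors {1}; ◇(¬r ∧ p ∧ ¬r) there: 1:F. ✗
5: successors {5, 6}; ◇(¬r ∧ p ∧ ¬r) there: 5:F, 6:T. ✓
6: successors {1, 8}; ◇(¬r ∧ p ∧ ¬r) there: 1:F, 8:F. ✗
8: successors {1}; ◇(¬r ∧ p ∧ ¬r) there: 1:F. ✗
Satisfying worlds: {5}.
So ◇◇(¬r ∧ p ∧ ¬r) fails at the other 3 worlds.

3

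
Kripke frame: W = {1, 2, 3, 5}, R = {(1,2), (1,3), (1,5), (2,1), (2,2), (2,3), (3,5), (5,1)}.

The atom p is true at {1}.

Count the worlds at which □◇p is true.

1

1: successors {2, 3, 5}; ◇p there: 2:T, 3:F, 5:T. ✗
2: successors {1, 2, 3}; ◇p there: 1:F, 2:T, 3:F. ✗
3: successors {5}; ◇p there: 5:T. ✓
5: successors {1}; ◇p there: 1:F. ✗
Satisfying worlds: {3}.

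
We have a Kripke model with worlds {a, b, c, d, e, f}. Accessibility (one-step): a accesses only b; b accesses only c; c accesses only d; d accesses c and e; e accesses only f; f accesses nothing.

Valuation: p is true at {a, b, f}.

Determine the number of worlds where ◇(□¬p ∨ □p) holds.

5

a: successors {b}; □¬p ∨ □p there: b:T. ✓
b: successors {c}; □¬p ∨ □p there: c:T. ✓
c: successors {d}; □¬p ∨ □p there: d:T. ✓
d: successors {c, e}; □¬p ∨ □p there: c:T, e:T. ✓
e: successors {f}; □¬p ∨ □p there: f:T. ✓
f: no successors, so ◇(□¬p ∨ □p) fails. ✗
Satisfying worlds: {a, b, c, d, e}.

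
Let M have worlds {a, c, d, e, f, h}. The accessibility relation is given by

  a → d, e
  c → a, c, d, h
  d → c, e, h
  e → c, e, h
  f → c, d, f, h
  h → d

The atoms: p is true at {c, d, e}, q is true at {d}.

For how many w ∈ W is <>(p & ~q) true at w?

a: successors {d, e}; p & ~q there: d:F, e:T. ✓
c: successors {a, c, d, h}; p & ~q there: a:F, c:T, d:F, h:F. ✓
d: successors {c, e, h}; p & ~q there: c:T, e:T, h:F. ✓
e: successors {c, e, h}; p & ~q there: c:T, e:T, h:F. ✓
f: successors {c, d, f, h}; p & ~q there: c:T, d:F, f:F, h:F. ✓
h: successors {d}; p & ~q there: d:F. ✗
Satisfying worlds: {a, c, d, e, f}.

5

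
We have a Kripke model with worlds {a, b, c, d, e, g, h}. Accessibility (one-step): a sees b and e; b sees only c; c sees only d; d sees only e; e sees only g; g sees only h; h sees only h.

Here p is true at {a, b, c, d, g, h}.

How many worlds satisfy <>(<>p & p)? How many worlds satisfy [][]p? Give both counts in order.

For <>(<>p & p):
a: successors {b, e}; <>p & p there: b:T, e:F. ✓
b: successors {c}; <>p & p there: c:T. ✓
c: successors {d}; <>p & p there: d:F. ✗
d: successors {e}; <>p & p there: e:F. ✗
e: successors {g}; <>p & p there: g:T. ✓
g: successors {h}; <>p & p there: h:T. ✓
h: successors {h}; <>p & p there: h:T. ✓
— 5 worlds.
For [][]p:
a: successors {b, e}; []p there: b:T, e:T. ✓
b: successors {c}; []p there: c:T. ✓
c: successors {d}; []p there: d:F. ✗
d: successors {e}; []p there: e:T. ✓
e: successors {g}; []p there: g:T. ✓
g: successors {h}; []p there: h:T. ✓
h: successors {h}; []p there: h:T. ✓
— 6 worlds.

5 and 6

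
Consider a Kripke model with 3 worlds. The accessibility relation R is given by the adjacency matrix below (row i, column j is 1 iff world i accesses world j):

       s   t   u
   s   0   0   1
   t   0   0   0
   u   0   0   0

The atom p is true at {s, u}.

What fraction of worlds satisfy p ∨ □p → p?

s: p ∨ □p is T, p is T. ✓
t: p ∨ □p is T, p is F. ✗
u: p ∨ □p is T, p is T. ✓
That's 2 of 3 worlds, so 2/3.

2/3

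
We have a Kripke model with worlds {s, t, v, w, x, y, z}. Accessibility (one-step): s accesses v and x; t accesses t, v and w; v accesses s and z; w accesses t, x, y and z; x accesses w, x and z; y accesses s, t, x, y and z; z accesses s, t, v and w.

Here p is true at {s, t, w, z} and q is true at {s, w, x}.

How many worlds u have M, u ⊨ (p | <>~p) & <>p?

5

s: p | <>~p is T, <>p is F. ✗
t: p | <>~p is T, <>p is T. ✓
v: p | <>~p is F, <>p is T. ✗
w: p | <>~p is T, <>p is T. ✓
x: p | <>~p is T, <>p is T. ✓
y: p | <>~p is T, <>p is T. ✓
z: p | <>~p is T, <>p is T. ✓
Satisfying worlds: {t, w, x, y, z}.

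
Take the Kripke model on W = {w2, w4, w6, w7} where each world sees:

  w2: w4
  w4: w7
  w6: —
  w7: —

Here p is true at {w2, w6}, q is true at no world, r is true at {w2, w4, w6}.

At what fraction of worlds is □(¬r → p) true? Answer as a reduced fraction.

w2: successors {w4}; ¬r → p there: w4:T. ✓
w4: successors {w7}; ¬r → p there: w7:F. ✗
w6: no successors, so □(¬r → p) holds vacuously. ✓
w7: no successors, so □(¬r → p) holds vacuously. ✓
That's 3 of 4 worlds, so 3/4.

3/4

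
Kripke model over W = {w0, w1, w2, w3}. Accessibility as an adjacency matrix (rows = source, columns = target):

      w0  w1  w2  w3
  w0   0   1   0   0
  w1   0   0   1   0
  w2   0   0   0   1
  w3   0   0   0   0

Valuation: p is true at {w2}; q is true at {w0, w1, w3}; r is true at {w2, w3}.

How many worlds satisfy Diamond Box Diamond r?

w0: successors {w1}; Box Diamond r there: w1:T. ✓
w1: successors {w2}; Box Diamond r there: w2:F. ✗
w2: successors {w3}; Box Diamond r there: w3:T. ✓
w3: no successors, so Diamond Box Diamond r fails. ✗
Satisfying worlds: {w0, w2}.

2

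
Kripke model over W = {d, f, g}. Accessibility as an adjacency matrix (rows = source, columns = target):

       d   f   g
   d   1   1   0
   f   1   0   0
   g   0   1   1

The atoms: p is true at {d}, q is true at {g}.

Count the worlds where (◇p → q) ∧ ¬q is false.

d: ◇p → q is F, ¬q is T. ✗
f: ◇p → q is F, ¬q is T. ✗
g: ◇p → q is T, ¬q is F. ✗
Satisfying worlds: ∅.
So (◇p → q) ∧ ¬q fails at the other 3 worlds.

3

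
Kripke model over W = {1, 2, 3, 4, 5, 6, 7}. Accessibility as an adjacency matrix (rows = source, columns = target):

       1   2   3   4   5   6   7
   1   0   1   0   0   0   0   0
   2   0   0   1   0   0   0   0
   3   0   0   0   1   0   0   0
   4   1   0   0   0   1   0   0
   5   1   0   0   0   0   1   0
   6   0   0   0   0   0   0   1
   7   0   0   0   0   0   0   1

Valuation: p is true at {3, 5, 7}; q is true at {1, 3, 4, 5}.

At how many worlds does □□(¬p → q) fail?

1: successors {2}; □(¬p → q) there: 2:T. ✓
2: successors {3}; □(¬p → q) there: 3:T. ✓
3: successors {4}; □(¬p → q) there: 4:T. ✓
4: successors {1, 5}; □(¬p → q) there: 1:F, 5:F. ✗
5: successors {1, 6}; □(¬p → q) there: 1:F, 6:T. ✗
6: successors {7}; □(¬p → q) there: 7:T. ✓
7: successors {7}; □(¬p → q) there: 7:T. ✓
Satisfying worlds: {1, 2, 3, 6, 7}.
So □□(¬p → q) fails at the other 2 worlds.

2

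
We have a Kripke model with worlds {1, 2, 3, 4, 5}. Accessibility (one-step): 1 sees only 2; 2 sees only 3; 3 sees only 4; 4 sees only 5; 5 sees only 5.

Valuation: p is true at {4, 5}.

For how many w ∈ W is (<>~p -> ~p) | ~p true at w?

5

1: <>~p -> ~p is T, ~p is T. ✓
2: <>~p -> ~p is T, ~p is T. ✓
3: <>~p -> ~p is T, ~p is T. ✓
4: <>~p -> ~p is T, ~p is F. ✓
5: <>~p -> ~p is T, ~p is F. ✓
Satisfying worlds: {1, 2, 3, 4, 5}.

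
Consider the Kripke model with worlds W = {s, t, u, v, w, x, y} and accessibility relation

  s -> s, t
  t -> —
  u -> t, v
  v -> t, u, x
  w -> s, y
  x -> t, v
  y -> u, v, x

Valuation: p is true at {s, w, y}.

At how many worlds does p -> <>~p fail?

s: p is T, <>~p is T. ✓
t: p is F, <>~p is F. ✓
u: p is F, <>~p is T. ✓
v: p is F, <>~p is T. ✓
w: p is T, <>~p is F. ✗
x: p is F, <>~p is T. ✓
y: p is T, <>~p is T. ✓
Satisfying worlds: {s, t, u, v, x, y}.
So p -> <>~p fails at the other 1 world.

1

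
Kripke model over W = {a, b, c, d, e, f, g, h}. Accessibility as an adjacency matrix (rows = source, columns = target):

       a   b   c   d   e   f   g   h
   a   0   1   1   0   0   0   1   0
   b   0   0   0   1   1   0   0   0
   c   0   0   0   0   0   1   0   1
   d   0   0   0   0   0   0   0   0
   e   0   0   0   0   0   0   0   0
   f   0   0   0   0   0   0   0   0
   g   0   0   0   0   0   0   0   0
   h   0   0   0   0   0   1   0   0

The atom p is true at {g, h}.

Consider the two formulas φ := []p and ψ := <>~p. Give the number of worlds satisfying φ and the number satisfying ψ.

4 and 4

For []p:
a: successors {b, c, g}; p there: b:F, c:F, g:T. ✗
b: successors {d, e}; p there: d:F, e:F. ✗
c: successors {f, h}; p there: f:F, h:T. ✗
d: no successors, so []p holds vacuously. ✓
e: no successors, so []p holds vacuously. ✓
f: no successors, so []p holds vacuously. ✓
g: no successors, so []p holds vacuously. ✓
h: successors {f}; p there: f:F. ✗
— 4 worlds.
For <>~p:
a: successors {b, c, g}; ~p there: b:T, c:T, g:F. ✓
b: successors {d, e}; ~p there: d:T, e:T. ✓
c: successors {f, h}; ~p there: f:T, h:F. ✓
d: no successors, so <>~p fails. ✗
e: no successors, so <>~p fails. ✗
f: no successors, so <>~p fails. ✗
g: no successors, so <>~p fails. ✗
h: successors {f}; ~p there: f:T. ✓
— 4 worlds.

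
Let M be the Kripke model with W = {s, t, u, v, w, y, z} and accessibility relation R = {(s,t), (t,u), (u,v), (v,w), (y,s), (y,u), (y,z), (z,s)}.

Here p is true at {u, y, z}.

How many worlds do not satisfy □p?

5

s: successors {t}; p there: t:F. ✗
t: successors {u}; p there: u:T. ✓
u: successors {v}; p there: v:F. ✗
v: successors {w}; p there: w:F. ✗
w: no successors, so □p holds vacuously. ✓
y: successors {s, u, z}; p there: s:F, u:T, z:T. ✗
z: successors {s}; p there: s:F. ✗
Satisfying worlds: {t, w}.
So □p fails at the other 5 worlds.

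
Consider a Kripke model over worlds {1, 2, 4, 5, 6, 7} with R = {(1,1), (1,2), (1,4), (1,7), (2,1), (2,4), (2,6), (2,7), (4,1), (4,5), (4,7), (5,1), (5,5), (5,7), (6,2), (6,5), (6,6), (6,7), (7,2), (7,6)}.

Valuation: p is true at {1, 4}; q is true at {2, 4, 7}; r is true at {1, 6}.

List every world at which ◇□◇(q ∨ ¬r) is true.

{1, 2, 4, 5, 6, 7}

1: successors {1, 2, 4, 7}; □◇(q ∨ ¬r) there: 1:T, 2:T, 4:T, 7:T. ✓
2: successors {1, 4, 6, 7}; □◇(q ∨ ¬r) there: 1:T, 4:T, 6:T, 7:T. ✓
4: successors {1, 5, 7}; □◇(q ∨ ¬r) there: 1:T, 5:T, 7:T. ✓
5: successors {1, 5, 7}; □◇(q ∨ ¬r) there: 1:T, 5:T, 7:T. ✓
6: successors {2, 5, 6, 7}; □◇(q ∨ ¬r) there: 2:T, 5:T, 6:T, 7:T. ✓
7: successors {2, 6}; □◇(q ∨ ¬r) there: 2:T, 6:T. ✓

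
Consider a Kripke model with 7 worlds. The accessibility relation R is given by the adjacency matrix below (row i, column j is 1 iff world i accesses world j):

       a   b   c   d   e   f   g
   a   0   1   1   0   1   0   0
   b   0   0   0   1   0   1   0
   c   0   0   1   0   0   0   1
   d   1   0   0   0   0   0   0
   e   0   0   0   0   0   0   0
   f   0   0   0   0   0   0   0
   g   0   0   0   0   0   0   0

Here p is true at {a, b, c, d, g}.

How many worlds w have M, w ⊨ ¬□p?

a: □p is F. ✓
b: □p is F. ✓
c: □p is T. ✗
d: □p is T. ✗
e: □p is T. ✗
f: □p is T. ✗
g: □p is T. ✗
Satisfying worlds: {a, b}.

2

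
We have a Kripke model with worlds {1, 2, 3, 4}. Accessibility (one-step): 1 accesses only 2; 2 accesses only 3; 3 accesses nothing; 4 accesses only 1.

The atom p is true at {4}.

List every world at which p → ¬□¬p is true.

1: p is F, ¬□¬p is F. ✓
2: p is F, ¬□¬p is F. ✓
3: p is F, ¬□¬p is F. ✓
4: p is T, ¬□¬p is F. ✗

{1, 2, 3}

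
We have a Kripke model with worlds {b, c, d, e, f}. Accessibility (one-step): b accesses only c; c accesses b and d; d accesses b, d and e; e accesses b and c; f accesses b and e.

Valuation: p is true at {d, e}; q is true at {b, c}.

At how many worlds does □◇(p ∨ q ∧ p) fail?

b: successors {c}; ◇(p ∨ q ∧ p) there: c:T. ✓
c: successors {b, d}; ◇(p ∨ q ∧ p) there: b:F, d:T. ✗
d: successors {b, d, e}; ◇(p ∨ q ∧ p) there: b:F, d:T, e:F. ✗
e: successors {b, c}; ◇(p ∨ q ∧ p) there: b:F, c:T. ✗
f: successors {b, e}; ◇(p ∨ q ∧ p) there: b:F, e:F. ✗
Satisfying worlds: {b}.
So □◇(p ∨ q ∧ p) fails at the other 4 worlds.

4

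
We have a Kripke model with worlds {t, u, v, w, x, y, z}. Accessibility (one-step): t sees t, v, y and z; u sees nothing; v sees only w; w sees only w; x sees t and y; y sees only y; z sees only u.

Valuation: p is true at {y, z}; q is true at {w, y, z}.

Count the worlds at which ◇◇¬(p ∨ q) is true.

2

t: successors {t, v, y, z}; ◇¬(p ∨ q) there: t:T, v:F, y:F, z:T. ✓
u: no successors, so ◇◇¬(p ∨ q) fails. ✗
v: successors {w}; ◇¬(p ∨ q) there: w:F. ✗
w: successors {w}; ◇¬(p ∨ q) there: w:F. ✗
x: successors {t, y}; ◇¬(p ∨ q) there: t:T, y:F. ✓
y: successors {y}; ◇¬(p ∨ q) there: y:F. ✗
z: successors {u}; ◇¬(p ∨ q) there: u:F. ✗
Satisfying worlds: {t, x}.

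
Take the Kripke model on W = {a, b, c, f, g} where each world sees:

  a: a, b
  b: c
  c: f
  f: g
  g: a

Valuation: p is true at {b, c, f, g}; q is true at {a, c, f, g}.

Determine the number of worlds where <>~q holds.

1

a: successors {a, b}; ~q there: a:F, b:T. ✓
b: successors {c}; ~q there: c:F. ✗
c: successors {f}; ~q there: f:F. ✗
f: successors {g}; ~q there: g:F. ✗
g: successors {a}; ~q there: a:F. ✗
Satisfying worlds: {a}.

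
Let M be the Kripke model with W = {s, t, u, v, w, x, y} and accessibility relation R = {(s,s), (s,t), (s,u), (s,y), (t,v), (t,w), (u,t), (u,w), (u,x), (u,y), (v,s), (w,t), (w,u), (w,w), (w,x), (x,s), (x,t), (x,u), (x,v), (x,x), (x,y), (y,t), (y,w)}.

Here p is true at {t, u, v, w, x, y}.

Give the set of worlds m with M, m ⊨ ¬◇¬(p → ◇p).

{s, u, v, w, y}

s: ◇¬(p → ◇p) is F. ✓
t: ◇¬(p → ◇p) is T. ✗
u: ◇¬(p → ◇p) is F. ✓
v: ◇¬(p → ◇p) is F. ✓
w: ◇¬(p → ◇p) is F. ✓
x: ◇¬(p → ◇p) is T. ✗
y: ◇¬(p → ◇p) is F. ✓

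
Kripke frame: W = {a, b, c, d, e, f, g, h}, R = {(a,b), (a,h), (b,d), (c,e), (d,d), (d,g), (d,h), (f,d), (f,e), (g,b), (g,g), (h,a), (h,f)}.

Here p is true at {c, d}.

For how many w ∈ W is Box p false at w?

a: successors {b, h}; p there: b:F, h:F. ✗
b: successors {d}; p there: d:T. ✓
c: successors {e}; p there: e:F. ✗
d: successors {d, g, h}; p there: d:T, g:F, h:F. ✗
e: no successors, so Box p holds vacuously. ✓
f: successors {d, e}; p there: d:T, e:F. ✗
g: successors {b, g}; p there: b:F, g:F. ✗
h: successors {a, f}; p there: a:F, f:F. ✗
Satisfying worlds: {b, e}.
So Box p fails at the other 6 worlds.

6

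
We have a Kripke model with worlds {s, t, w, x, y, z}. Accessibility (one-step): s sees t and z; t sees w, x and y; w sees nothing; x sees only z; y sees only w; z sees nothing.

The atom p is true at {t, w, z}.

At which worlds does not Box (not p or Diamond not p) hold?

{s, t, x, y}

s: Box (not p or Diamond not p) is F. ✓
t: Box (not p or Diamond not p) is F. ✓
w: Box (not p or Diamond not p) is T. ✗
x: Box (not p or Diamond not p) is F. ✓
y: Box (not p or Diamond not p) is F. ✓
z: Box (not p or Diamond not p) is T. ✗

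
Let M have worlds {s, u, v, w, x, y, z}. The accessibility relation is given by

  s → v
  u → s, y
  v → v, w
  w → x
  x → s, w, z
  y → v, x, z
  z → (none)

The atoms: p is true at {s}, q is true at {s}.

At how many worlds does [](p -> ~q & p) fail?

s: successors {v}; p -> ~q & p there: v:T. ✓
u: successors {s, y}; p -> ~q & p there: s:F, y:T. ✗
v: successors {v, w}; p -> ~q & p there: v:T, w:T. ✓
w: successors {x}; p -> ~q & p there: x:T. ✓
x: successors {s, w, z}; p -> ~q & p there: s:F, w:T, z:T. ✗
y: successors {v, x, z}; p -> ~q & p there: v:T, x:T, z:T. ✓
z: no successors, so [](p -> ~q & p) holds vacuously. ✓
Satisfying worlds: {s, v, w, y, z}.
So [](p -> ~q & p) fails at the other 2 worlds.

2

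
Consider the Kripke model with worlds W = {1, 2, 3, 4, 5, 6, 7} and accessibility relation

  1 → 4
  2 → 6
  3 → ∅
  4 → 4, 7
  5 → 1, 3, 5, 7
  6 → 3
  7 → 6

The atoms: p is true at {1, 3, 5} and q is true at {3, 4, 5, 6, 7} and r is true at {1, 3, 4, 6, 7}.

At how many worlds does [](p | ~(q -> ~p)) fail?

5

1: successors {4}; p | ~(q -> ~p) there: 4:F. ✗
2: successors {6}; p | ~(q -> ~p) there: 6:F. ✗
3: no successors, so [](p | ~(q -> ~p)) holds vacuously. ✓
4: successors {4, 7}; p | ~(q -> ~p) there: 4:F, 7:F. ✗
5: successors {1, 3, 5, 7}; p | ~(q -> ~p) there: 1:T, 3:T, 5:T, 7:F. ✗
6: successors {3}; p | ~(q -> ~p) there: 3:T. ✓
7: successors {6}; p | ~(q -> ~p) there: 6:F. ✗
Satisfying worlds: {3, 6}.
So [](p | ~(q -> ~p)) fails at the other 5 worlds.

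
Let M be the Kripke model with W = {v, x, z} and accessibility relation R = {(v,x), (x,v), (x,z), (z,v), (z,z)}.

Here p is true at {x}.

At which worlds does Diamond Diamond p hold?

{x, z}

v: successors {x}; Diamond p there: x:F. ✗
x: successors {v, z}; Diamond p there: v:T, z:F. ✓
z: successors {v, z}; Diamond p there: v:T, z:F. ✓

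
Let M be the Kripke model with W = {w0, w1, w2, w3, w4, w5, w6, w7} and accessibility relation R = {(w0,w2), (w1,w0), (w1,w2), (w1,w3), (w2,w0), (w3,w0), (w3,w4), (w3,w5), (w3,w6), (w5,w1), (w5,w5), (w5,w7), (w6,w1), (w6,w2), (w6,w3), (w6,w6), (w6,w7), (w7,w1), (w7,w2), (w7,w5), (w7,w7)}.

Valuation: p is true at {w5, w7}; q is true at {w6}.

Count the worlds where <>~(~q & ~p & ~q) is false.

4

w0: successors {w2}; ~(~q & ~p & ~q) there: w2:F. ✗
w1: successors {w0, w2, w3}; ~(~q & ~p & ~q) there: w0:F, w2:F, w3:F. ✗
w2: successors {w0}; ~(~q & ~p & ~q) there: w0:F. ✗
w3: successors {w0, w4, w5, w6}; ~(~q & ~p & ~q) there: w0:F, w4:F, w5:T, w6:T. ✓
w4: no successors, so <>~(~q & ~p & ~q) fails. ✗
w5: successors {w1, w5, w7}; ~(~q & ~p & ~q) there: w1:F, w5:T, w7:T. ✓
w6: successors {w1, w2, w3, w6, w7}; ~(~q & ~p & ~q) there: w1:F, w2:F, w3:F, w6:T, w7:T. ✓
w7: successors {w1, w2, w5, w7}; ~(~q & ~p & ~q) there: w1:F, w2:F, w5:T, w7:T. ✓
Satisfying worlds: {w3, w5, w6, w7}.
So <>~(~q & ~p & ~q) fails at the other 4 worlds.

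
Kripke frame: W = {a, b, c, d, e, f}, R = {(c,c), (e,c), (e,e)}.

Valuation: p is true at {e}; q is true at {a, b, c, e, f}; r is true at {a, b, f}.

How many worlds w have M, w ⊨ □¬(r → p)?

4

a: no successors, so □¬(r → p) holds vacuously. ✓
b: no successors, so □¬(r → p) holds vacuously. ✓
c: successors {c}; ¬(r → p) there: c:F. ✗
d: no successors, so □¬(r → p) holds vacuously. ✓
e: successors {c, e}; ¬(r → p) there: c:F, e:F. ✗
f: no successors, so □¬(r → p) holds vacuously. ✓
Satisfying worlds: {a, b, d, f}.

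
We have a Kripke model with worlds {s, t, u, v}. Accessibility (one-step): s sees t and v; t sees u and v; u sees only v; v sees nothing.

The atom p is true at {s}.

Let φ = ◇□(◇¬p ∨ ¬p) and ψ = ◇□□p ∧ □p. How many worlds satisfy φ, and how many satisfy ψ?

For ◇□(◇¬p ∨ ¬p):
s: successors {t, v}; □(◇¬p ∨ ¬p) there: t:T, v:T. ✓
t: successors {u, v}; □(◇¬p ∨ ¬p) there: u:T, v:T. ✓
u: successors {v}; □(◇¬p ∨ ¬p) there: v:T. ✓
v: no successors, so ◇□(◇¬p ∨ ¬p) fails. ✗
— 3 worlds.
For ◇□□p ∧ □p:
s: ◇□□p is T, □p is F. ✗
t: ◇□□p is T, □p is F. ✗
u: ◇□□p is T, □p is F. ✗
v: ◇□□p is F, □p is T. ✗
— 0 worlds.

3 and 0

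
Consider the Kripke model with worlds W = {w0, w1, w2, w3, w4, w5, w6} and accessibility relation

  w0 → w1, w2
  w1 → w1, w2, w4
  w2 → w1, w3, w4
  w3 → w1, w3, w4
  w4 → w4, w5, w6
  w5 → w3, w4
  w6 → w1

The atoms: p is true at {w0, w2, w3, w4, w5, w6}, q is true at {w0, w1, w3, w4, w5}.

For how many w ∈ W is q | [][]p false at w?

2

w0: q is T, [][]p is F. ✓
w1: q is T, [][]p is F. ✓
w2: q is F, [][]p is F. ✗
w3: q is T, [][]p is F. ✓
w4: q is T, [][]p is F. ✓
w5: q is T, [][]p is F. ✓
w6: q is F, [][]p is F. ✗
Satisfying worlds: {w0, w1, w3, w4, w5}.
So q | [][]p fails at the other 2 worlds.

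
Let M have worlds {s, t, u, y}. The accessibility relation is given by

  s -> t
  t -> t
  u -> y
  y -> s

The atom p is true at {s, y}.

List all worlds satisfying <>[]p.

{u}

s: successors {t}; []p there: t:F. ✗
t: successors {t}; []p there: t:F. ✗
u: successors {y}; []p there: y:T. ✓
y: successors {s}; []p there: s:F. ✗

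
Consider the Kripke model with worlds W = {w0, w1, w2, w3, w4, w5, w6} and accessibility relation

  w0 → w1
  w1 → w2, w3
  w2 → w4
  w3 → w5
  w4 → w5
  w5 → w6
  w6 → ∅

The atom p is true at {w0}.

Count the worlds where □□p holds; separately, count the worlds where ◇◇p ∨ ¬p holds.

2 and 6

For □□p:
w0: successors {w1}; □p there: w1:F. ✗
w1: successors {w2, w3}; □p there: w2:F, w3:F. ✗
w2: successors {w4}; □p there: w4:F. ✗
w3: successors {w5}; □p there: w5:F. ✗
w4: successors {w5}; □p there: w5:F. ✗
w5: successors {w6}; □p there: w6:T. ✓
w6: no successors, so □□p holds vacuously. ✓
— 2 worlds.
For ◇◇p ∨ ¬p:
w0: ◇◇p is F, ¬p is F. ✗
w1: ◇◇p is F, ¬p is T. ✓
w2: ◇◇p is F, ¬p is T. ✓
w3: ◇◇p is F, ¬p is T. ✓
w4: ◇◇p is F, ¬p is T. ✓
w5: ◇◇p is F, ¬p is T. ✓
w6: ◇◇p is F, ¬p is T. ✓
— 6 worlds.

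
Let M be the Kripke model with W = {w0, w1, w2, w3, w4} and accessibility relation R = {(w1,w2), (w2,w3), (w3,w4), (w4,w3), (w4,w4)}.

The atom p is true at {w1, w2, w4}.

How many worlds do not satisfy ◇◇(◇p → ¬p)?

w0: no successors, so ◇◇(◇p → ¬p) fails. ✗
w1: successors {w2}; ◇(◇p → ¬p) there: w2:T. ✓
w2: successors {w3}; ◇(◇p → ¬p) there: w3:F. ✗
w3: successors {w4}; ◇(◇p → ¬p) there: w4:T. ✓
w4: successors {w3, w4}; ◇(◇p → ¬p) there: w3:F, w4:T. ✓
Satisfying worlds: {w1, w3, w4}.
So ◇◇(◇p → ¬p) fails at the other 2 worlds.

2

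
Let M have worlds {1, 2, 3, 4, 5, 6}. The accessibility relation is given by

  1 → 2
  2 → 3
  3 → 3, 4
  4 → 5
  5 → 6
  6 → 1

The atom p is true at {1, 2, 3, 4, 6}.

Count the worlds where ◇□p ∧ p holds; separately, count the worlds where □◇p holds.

For ◇□p ∧ p:
1: ◇□p is T, p is T. ✓
2: ◇□p is T, p is T. ✓
3: ◇□p is T, p is T. ✓
4: ◇□p is T, p is T. ✓
5: ◇□p is T, p is F. ✗
6: ◇□p is T, p is T. ✓
— 5 worlds.
For □◇p:
1: successors {2}; ◇p there: 2:T. ✓
2: successors {3}; ◇p there: 3:T. ✓
3: successors {3, 4}; ◇p there: 3:T, 4:F. ✗
4: successors {5}; ◇p there: 5:T. ✓
5: successors {6}; ◇p there: 6:T. ✓
6: successors {1}; ◇p there: 1:T. ✓
— 5 worlds.

5 and 5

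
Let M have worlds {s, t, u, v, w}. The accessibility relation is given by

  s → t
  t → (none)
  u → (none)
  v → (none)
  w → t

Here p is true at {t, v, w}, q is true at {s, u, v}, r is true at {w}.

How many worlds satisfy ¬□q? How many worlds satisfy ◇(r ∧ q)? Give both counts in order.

2 and 0

For ¬□q:
s: □q is F. ✓
t: □q is T. ✗
u: □q is T. ✗
v: □q is T. ✗
w: □q is F. ✓
— 2 worlds.
For ◇(r ∧ q):
s: successors {t}; r ∧ q there: t:F. ✗
t: no successors, so ◇(r ∧ q) fails. ✗
u: no successors, so ◇(r ∧ q) fails. ✗
v: no successors, so ◇(r ∧ q) fails. ✗
w: successors {t}; r ∧ q there: t:F. ✗
— 0 worlds.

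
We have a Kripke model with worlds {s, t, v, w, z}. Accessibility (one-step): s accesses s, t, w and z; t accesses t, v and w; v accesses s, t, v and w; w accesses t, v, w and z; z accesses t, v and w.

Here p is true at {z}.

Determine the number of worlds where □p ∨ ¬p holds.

s: □p is F, ¬p is T. ✓
t: □p is F, ¬p is T. ✓
v: □p is F, ¬p is T. ✓
w: □p is F, ¬p is T. ✓
z: □p is F, ¬p is F. ✗
Satisfying worlds: {s, t, v, w}.

4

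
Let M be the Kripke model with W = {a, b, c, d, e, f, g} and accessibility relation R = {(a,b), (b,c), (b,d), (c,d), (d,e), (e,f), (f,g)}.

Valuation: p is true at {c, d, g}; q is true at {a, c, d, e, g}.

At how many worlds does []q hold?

a: successors {b}; q there: b:F. ✗
b: successors {c, d}; q there: c:T, d:T. ✓
c: successors {d}; q there: d:T. ✓
d: successors {e}; q there: e:T. ✓
e: successors {f}; q there: f:F. ✗
f: successors {g}; q there: g:T. ✓
g: no successors, so []q holds vacuously. ✓
Satisfying worlds: {b, c, d, f, g}.

5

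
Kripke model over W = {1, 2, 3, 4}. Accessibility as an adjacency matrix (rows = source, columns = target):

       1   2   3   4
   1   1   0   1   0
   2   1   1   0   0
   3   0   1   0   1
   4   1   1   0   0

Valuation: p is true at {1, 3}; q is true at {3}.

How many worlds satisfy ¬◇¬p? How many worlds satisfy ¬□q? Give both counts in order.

1 and 4

For ¬◇¬p:
1: ◇¬p is F. ✓
2: ◇¬p is T. ✗
3: ◇¬p is T. ✗
4: ◇¬p is T. ✗
— 1 world.
For ¬□q:
1: □q is F. ✓
2: □q is F. ✓
3: □q is F. ✓
4: □q is F. ✓
— 4 worlds.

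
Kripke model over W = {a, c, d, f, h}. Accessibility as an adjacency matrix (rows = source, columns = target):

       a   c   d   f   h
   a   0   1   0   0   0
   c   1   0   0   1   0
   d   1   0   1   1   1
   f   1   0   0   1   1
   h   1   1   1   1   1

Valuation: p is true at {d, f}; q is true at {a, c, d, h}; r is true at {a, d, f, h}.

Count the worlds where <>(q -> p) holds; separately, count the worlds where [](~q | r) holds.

4 and 3

For <>(q -> p):
a: successors {c}; q -> p there: c:F. ✗
c: successors {a, f}; q -> p there: a:F, f:T. ✓
d: successors {a, d, f, h}; q -> p there: a:F, d:T, f:T, h:F. ✓
f: successors {a, f, h}; q -> p there: a:F, f:T, h:F. ✓
h: successors {a, c, d, f, h}; q -> p there: a:F, c:F, d:T, f:T, h:F. ✓
— 4 worlds.
For [](~q | r):
a: successors {c}; ~q | r there: c:F. ✗
c: successors {a, f}; ~q | r there: a:T, f:T. ✓
d: successors {a, d, f, h}; ~q | r there: a:T, d:T, f:T, h:T. ✓
f: successors {a, f, h}; ~q | r there: a:T, f:T, h:T. ✓
h: successors {a, c, d, f, h}; ~q | r there: a:T, c:F, d:T, f:T, h:T. ✗
— 3 worlds.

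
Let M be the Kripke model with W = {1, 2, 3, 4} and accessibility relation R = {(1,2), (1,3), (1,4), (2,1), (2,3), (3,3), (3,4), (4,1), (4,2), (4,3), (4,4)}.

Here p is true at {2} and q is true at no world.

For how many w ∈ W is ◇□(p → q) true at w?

1: successors {2, 3, 4}; □(p → q) there: 2:T, 3:T, 4:F. ✓
2: successors {1, 3}; □(p → q) there: 1:F, 3:T. ✓
3: successors {3, 4}; □(p → q) there: 3:T, 4:F. ✓
4: successors {1, 2, 3, 4}; □(p → q) there: 1:F, 2:T, 3:T, 4:F. ✓
Satisfying worlds: {1, 2, 3, 4}.

4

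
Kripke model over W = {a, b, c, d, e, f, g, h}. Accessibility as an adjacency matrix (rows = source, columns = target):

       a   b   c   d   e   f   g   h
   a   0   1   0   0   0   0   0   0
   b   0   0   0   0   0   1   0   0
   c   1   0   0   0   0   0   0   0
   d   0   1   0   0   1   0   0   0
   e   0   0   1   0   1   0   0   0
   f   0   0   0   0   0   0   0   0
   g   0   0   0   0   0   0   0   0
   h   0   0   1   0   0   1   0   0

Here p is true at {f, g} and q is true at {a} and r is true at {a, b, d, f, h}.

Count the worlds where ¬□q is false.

a: □q is F. ✓
b: □q is F. ✓
c: □q is T. ✗
d: □q is F. ✓
e: □q is F. ✓
f: □q is T. ✗
g: □q is T. ✗
h: □q is F. ✓
Satisfying worlds: {a, b, d, e, h}.
So ¬□q fails at the other 3 worlds.

3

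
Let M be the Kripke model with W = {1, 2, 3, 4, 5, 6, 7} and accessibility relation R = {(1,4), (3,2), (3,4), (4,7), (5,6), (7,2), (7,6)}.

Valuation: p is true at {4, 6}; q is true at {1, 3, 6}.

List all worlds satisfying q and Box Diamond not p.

1: q is T, Box Diamond not p is T. ✓
2: q is F, Box Diamond not p is T. ✗
3: q is T, Box Diamond not p is F. ✗
4: q is F, Box Diamond not p is T. ✗
5: q is F, Box Diamond not p is F. ✗
6: q is T, Box Diamond not p is T. ✓
7: q is F, Box Diamond not p is F. ✗

{1, 6}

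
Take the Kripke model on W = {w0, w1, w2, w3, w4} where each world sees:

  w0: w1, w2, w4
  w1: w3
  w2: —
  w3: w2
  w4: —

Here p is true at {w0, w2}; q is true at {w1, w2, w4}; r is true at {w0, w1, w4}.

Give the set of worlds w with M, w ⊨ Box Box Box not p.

w0: successors {w1, w2, w4}; Box Box not p there: w1:F, w2:T, w4:T. ✗
w1: successors {w3}; Box Box not p there: w3:T. ✓
w2: no successors, so Box Box Box not p holds vacuously. ✓
w3: successors {w2}; Box Box not p there: w2:T. ✓
w4: no successors, so Box Box Box not p holds vacuously. ✓

{w1, w2, w3, w4}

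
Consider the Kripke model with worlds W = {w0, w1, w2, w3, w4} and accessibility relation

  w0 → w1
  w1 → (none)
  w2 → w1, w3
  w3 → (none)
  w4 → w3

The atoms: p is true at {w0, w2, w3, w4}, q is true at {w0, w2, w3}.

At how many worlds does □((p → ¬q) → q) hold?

3

w0: successors {w1}; (p → ¬q) → q there: w1:F. ✗
w1: no successors, so □((p → ¬q) → q) holds vacuously. ✓
w2: successors {w1, w3}; (p → ¬q) → q there: w1:F, w3:T. ✗
w3: no successors, so □((p → ¬q) → q) holds vacuously. ✓
w4: successors {w3}; (p → ¬q) → q there: w3:T. ✓
Satisfying worlds: {w1, w3, w4}.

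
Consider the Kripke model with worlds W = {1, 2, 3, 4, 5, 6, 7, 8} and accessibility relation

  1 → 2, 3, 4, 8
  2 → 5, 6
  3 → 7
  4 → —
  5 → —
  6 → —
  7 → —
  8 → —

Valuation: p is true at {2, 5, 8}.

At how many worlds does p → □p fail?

1: p is F, □p is F. ✓
2: p is T, □p is F. ✗
3: p is F, □p is F. ✓
4: p is F, □p is T. ✓
5: p is T, □p is T. ✓
6: p is F, □p is T. ✓
7: p is F, □p is T. ✓
8: p is T, □p is T. ✓
Satisfying worlds: {1, 3, 4, 5, 6, 7, 8}.
So p → □p fails at the other 1 world.

1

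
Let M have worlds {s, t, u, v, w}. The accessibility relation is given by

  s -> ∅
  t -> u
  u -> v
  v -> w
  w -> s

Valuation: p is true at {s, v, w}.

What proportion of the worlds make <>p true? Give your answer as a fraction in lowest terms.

s: no successors, so <>p fails. ✗
t: successors {u}; p there: u:F. ✗
u: successors {v}; p there: v:T. ✓
v: successors {w}; p there: w:T. ✓
w: successors {s}; p there: s:T. ✓
That's 3 of 5 worlds, so 3/5.

3/5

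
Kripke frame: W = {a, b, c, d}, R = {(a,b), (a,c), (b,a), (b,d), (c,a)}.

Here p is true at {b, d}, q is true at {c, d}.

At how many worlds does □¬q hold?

a: successors {b, c}; ¬q there: b:T, c:F. ✗
b: successors {a, d}; ¬q there: a:T, d:F. ✗
c: successors {a}; ¬q there: a:T. ✓
d: no successors, so □¬q holds vacuously. ✓
Satisfying worlds: {c, d}.

2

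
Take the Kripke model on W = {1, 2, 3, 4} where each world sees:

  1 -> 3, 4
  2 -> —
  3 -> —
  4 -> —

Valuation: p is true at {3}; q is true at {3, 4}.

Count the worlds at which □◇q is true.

1: successors {3, 4}; ◇q there: 3:F, 4:F. ✗
2: no successors, so □◇q holds vacuously. ✓
3: no successors, so □◇q holds vacuously. ✓
4: no successors, so □◇q holds vacuously. ✓
Satisfying worlds: {2, 3, 4}.

3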